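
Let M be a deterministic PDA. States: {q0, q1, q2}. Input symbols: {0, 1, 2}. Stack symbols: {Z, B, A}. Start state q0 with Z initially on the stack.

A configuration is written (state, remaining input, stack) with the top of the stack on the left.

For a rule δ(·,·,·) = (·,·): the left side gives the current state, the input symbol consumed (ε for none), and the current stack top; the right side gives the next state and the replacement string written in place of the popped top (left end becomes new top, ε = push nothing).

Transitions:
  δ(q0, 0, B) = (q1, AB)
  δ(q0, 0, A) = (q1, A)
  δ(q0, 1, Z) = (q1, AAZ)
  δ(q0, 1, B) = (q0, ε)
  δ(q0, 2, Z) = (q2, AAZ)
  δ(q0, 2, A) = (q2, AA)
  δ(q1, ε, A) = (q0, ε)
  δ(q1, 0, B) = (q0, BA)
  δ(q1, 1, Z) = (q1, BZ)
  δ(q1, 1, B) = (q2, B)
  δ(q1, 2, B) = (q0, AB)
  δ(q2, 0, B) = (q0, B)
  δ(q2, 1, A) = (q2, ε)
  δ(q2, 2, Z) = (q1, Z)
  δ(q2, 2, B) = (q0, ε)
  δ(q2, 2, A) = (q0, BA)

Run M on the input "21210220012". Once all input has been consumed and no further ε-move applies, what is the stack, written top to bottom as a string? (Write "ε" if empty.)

(q0, 21210220012, Z)
  read 2, top Z: go to q2, push AAZ → (q2, 1210220012, AAZ)
  read 1, top A: go to q2, push ε → (q2, 210220012, AZ)
  read 2, top A: go to q0, push BA → (q0, 10220012, BAZ)
  read 1, top B: go to q0, push ε → (q0, 0220012, AZ)
  read 0, top A: go to q1, push A → (q1, 220012, AZ)
  ε-move, top A: go to q0, push ε → (q0, 220012, Z)
  read 2, top Z: go to q2, push AAZ → (q2, 20012, AAZ)
  read 2, top A: go to q0, push BA → (q0, 0012, BAAZ)
  read 0, top B: go to q1, push AB → (q1, 012, ABAAZ)
  ε-move, top A: go to q0, push ε → (q0, 012, BAAZ)
  read 0, top B: go to q1, push AB → (q1, 12, ABAAZ)
  ε-move, top A: go to q0, push ε → (q0, 12, BAAZ)
  read 1, top B: go to q0, push ε → (q0, 2, AAZ)
  read 2, top A: go to q2, push AA → (q2, ε, AAAZ)
All input consumed in state q2 with stack AAAZ.

AAAZ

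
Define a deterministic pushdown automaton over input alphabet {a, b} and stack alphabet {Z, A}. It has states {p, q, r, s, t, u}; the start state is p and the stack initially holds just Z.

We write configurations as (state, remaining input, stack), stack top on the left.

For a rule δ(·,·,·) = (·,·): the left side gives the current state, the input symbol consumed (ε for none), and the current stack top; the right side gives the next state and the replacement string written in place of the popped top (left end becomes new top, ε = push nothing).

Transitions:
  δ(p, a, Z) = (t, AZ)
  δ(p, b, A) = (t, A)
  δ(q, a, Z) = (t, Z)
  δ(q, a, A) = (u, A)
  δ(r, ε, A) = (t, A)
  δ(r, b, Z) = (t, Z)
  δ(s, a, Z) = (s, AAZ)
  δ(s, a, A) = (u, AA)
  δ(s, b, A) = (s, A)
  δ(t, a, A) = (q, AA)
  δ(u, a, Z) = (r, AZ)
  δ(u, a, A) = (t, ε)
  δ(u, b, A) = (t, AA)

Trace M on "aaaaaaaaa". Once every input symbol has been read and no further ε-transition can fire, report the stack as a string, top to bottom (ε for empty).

(p, aaaaaaaaa, Z)
  read a, top Z: go to t, push AZ → (t, aaaaaaaa, AZ)
  read a, top A: go to q, push AA → (q, aaaaaaa, AAZ)
  read a, top A: go to u, push A → (u, aaaaaa, AAZ)
  read a, top A: go to t, push ε → (t, aaaaa, AZ)
  read a, top A: go to q, push AA → (q, aaaa, AAZ)
  read a, top A: go to u, push A → (u, aaa, AAZ)
  read a, top A: go to t, push ε → (t, aa, AZ)
  read a, top A: go to q, push AA → (q, a, AAZ)
  read a, top A: go to u, push A → (u, ε, AAZ)
All input consumed in state u with stack AAZ.

AAZ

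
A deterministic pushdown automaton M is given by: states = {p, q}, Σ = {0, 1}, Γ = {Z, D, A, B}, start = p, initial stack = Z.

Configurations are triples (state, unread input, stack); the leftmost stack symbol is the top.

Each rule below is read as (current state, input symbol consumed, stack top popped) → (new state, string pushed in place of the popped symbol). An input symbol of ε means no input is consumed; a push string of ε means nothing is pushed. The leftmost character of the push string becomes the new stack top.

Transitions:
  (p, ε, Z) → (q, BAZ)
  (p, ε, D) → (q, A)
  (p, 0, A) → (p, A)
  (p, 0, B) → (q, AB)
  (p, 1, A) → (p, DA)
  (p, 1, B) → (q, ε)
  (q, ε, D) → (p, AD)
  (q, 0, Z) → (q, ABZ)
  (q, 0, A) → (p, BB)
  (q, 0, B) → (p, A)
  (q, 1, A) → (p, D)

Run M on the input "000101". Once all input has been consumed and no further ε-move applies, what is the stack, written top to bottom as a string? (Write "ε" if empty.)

(p, 000101, Z) ⊢ (q, 000101, BAZ) ⊢ (p, 00101, AAZ) ⊢ (p, 0101, AAZ) ⊢ (p, 101, AAZ) ⊢ (p, 01, DAAZ) ⊢ (q, 01, AAAZ) ⊢ (p, 1, BBAAZ) ⊢ (q, ε, BAAZ)
All input consumed in state q with stack BAAZ.

BAAZ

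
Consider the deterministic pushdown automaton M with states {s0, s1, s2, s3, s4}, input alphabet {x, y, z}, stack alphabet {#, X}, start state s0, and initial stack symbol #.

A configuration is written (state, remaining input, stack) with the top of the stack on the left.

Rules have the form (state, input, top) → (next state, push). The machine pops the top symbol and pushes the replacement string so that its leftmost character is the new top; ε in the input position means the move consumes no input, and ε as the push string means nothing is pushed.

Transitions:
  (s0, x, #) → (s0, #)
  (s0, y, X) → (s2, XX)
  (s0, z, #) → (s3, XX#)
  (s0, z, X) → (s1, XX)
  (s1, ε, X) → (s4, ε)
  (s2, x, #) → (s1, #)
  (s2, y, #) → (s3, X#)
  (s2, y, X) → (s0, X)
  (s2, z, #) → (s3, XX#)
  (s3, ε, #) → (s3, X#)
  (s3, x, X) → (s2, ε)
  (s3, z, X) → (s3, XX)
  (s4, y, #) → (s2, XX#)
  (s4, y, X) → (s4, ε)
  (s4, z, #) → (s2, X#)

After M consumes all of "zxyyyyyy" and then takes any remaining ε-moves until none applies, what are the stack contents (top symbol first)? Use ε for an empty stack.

(s0, zxyyyyyy, #)
  read z, top #: go to s3, push XX# → (s3, xyyyyyy, XX#)
  read x, top X: go to s2, push ε → (s2, yyyyyy, X#)
  read y, top X: go to s0, push X → (s0, yyyyy, X#)
  read y, top X: go to s2, push XX → (s2, yyyy, XX#)
  read y, top X: go to s0, push X → (s0, yyy, XX#)
  read y, top X: go to s2, push XX → (s2, yy, XXX#)
  read y, top X: go to s0, push X → (s0, y, XXX#)
  read y, top X: go to s2, push XX → (s2, ε, XXXX#)
All input consumed in state s2 with stack XXXX#.

XXXX#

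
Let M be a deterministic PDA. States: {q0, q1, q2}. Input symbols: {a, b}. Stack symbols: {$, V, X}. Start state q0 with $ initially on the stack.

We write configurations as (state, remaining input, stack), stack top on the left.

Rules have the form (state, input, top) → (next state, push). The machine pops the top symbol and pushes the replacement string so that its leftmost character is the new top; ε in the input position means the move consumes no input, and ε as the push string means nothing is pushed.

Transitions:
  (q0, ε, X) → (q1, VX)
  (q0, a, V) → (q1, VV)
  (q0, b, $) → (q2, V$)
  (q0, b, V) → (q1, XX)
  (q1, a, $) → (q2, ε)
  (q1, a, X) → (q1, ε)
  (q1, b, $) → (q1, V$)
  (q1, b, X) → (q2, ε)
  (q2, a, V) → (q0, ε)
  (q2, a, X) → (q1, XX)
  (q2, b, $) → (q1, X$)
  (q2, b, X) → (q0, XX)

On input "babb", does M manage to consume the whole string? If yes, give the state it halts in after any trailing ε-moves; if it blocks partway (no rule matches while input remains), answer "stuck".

(q0, babb, $)
  read b, top $: go to q2, push V$ → (q2, abb, V$)
  read a, top V: go to q0, push ε → (q0, bb, $)
  read b, top $: go to q2, push V$ → (q2, b, V$)
No transition for (q2, b, top V); M blocks with input b remaining.

stuck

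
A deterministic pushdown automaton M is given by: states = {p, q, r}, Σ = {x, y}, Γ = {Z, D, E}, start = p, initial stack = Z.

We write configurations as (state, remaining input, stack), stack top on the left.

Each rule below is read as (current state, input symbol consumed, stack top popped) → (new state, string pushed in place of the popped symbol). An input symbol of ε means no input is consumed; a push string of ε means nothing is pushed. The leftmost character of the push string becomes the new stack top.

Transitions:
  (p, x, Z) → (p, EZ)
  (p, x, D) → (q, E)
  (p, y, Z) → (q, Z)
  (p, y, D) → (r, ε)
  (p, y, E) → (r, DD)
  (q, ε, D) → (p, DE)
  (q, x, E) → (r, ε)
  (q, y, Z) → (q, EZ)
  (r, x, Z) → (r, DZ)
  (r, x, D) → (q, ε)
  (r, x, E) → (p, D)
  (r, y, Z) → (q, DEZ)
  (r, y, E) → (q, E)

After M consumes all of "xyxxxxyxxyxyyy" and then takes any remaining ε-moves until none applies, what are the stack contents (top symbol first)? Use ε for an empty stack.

EEZ

(p, xyxxxxyxxyxyyy, Z) ⊢ (p, yxxxxyxxyxyyy, EZ) ⊢ (r, xxxxyxxyxyyy, DDZ) ⊢ (q, xxxyxxyxyyy, DZ) ⊢ (p, xxxyxxyxyyy, DEZ) ⊢ (q, xxyxxyxyyy, EEZ) ⊢ (r, xyxxyxyyy, EZ) ⊢ (p, yxxyxyyy, DZ) ⊢ (r, xxyxyyy, Z) ⊢ (r, xyxyyy, DZ) ⊢ (q, yxyyy, Z) ⊢ (q, xyyy, EZ) ⊢ (r, yyy, Z) ⊢ (q, yy, DEZ) ⊢ (p, yy, DEEZ) ⊢ (r, y, EEZ) ⊢ (q, ε, EEZ)
All input consumed in state q with stack EEZ.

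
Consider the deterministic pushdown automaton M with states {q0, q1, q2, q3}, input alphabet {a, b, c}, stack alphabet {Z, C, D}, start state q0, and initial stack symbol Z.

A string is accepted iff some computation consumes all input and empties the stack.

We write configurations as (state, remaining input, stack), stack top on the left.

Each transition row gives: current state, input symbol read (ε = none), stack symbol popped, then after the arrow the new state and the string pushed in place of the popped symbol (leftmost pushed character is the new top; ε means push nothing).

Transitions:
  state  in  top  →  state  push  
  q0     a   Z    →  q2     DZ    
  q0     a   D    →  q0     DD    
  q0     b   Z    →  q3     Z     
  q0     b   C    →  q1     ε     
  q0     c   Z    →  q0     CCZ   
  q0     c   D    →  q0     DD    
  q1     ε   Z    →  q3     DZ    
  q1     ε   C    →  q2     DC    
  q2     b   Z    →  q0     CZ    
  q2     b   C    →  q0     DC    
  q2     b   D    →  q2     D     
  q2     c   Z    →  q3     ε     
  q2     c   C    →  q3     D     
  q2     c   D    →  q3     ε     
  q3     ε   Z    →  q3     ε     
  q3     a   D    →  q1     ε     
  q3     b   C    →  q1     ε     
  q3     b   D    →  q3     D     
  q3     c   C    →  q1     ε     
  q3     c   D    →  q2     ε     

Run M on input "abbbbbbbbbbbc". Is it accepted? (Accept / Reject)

(q0, abbbbbbbbbbbc, Z)
  read a, top Z: go to q2, push DZ → (q2, bbbbbbbbbbbc, DZ)
  read b, top D: go to q2, push D → (q2, bbbbbbbbbbc, DZ)
  read b, top D: go to q2, push D → (q2, bbbbbbbbbc, DZ)
  read b, top D: go to q2, push D → (q2, bbbbbbbbc, DZ)
  read b, top D: go to q2, push D → (q2, bbbbbbbc, DZ)
  read b, top D: go to q2, push D → (q2, bbbbbbc, DZ)
  read b, top D: go to q2, push D → (q2, bbbbbc, DZ)
  read b, top D: go to q2, push D → (q2, bbbbc, DZ)
  read b, top D: go to q2, push D → (q2, bbbc, DZ)
  read b, top D: go to q2, push D → (q2, bbc, DZ)
  read b, top D: go to q2, push D → (q2, bc, DZ)
  read b, top D: go to q2, push D → (q2, c, DZ)
  read c, top D: go to q3, push ε → (q3, ε, Z)
  ε-move, top Z: go to q3, push ε → (q3, ε, ε)
All input consumed and the stack is empty.

Accept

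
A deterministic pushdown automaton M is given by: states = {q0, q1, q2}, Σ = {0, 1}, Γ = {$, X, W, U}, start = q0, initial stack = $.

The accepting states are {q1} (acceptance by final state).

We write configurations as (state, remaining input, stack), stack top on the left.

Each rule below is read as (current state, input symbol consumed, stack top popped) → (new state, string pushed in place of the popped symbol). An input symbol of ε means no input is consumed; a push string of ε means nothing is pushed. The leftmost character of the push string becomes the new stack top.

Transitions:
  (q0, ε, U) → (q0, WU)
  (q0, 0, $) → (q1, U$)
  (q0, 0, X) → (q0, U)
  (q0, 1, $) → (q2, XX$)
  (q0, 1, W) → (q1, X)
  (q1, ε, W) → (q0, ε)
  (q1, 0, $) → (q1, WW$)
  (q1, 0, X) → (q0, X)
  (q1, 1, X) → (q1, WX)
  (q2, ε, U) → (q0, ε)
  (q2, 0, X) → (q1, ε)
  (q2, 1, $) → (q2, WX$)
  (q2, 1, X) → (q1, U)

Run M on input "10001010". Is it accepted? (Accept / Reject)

Reject

(q0, 10001010, $) ⊢ (q2, 0001010, XX$) ⊢ (q1, 001010, X$) ⊢ (q0, 01010, X$) ⊢ (q0, 1010, U$) ⊢ (q0, 1010, WU$) ⊢ (q1, 010, XU$) ⊢ (q0, 10, XU$)
No transition applies at (q0, 10, XU$); input not fully consumed.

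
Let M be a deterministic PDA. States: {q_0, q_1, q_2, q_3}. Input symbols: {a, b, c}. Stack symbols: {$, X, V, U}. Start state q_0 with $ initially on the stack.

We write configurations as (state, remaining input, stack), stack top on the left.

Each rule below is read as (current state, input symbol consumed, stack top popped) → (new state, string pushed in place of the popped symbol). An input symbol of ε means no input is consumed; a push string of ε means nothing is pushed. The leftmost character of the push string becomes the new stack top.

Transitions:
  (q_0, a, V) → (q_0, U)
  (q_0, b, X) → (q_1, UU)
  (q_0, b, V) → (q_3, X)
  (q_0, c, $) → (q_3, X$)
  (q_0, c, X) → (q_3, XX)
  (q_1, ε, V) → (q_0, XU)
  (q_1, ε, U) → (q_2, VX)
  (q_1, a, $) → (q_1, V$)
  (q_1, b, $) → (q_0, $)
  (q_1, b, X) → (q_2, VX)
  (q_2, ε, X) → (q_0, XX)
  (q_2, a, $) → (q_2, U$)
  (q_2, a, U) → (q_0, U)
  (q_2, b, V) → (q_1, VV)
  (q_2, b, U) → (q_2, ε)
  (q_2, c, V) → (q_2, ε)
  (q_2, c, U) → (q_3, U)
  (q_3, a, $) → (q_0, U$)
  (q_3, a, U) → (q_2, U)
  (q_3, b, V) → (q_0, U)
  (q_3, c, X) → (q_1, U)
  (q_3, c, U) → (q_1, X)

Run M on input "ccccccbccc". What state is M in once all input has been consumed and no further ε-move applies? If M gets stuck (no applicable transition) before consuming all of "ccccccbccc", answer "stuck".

(q_0, ccccccbccc, $)
  read c, top $: go to q_3, push X$ → (q_3, cccccbccc, X$)
  read c, top X: go to q_1, push U → (q_1, ccccbccc, U$)
  ε-move, top U: go to q_2, push VX → (q_2, ccccbccc, VX$)
  read c, top V: go to q_2, push ε → (q_2, cccbccc, X$)
  ε-move, top X: go to q_0, push XX → (q_0, cccbccc, XX$)
  read c, top X: go to q_3, push XX → (q_3, ccbccc, XXX$)
  read c, top X: go to q_1, push U → (q_1, cbccc, UXX$)
  ε-move, top U: go to q_2, push VX → (q_2, cbccc, VXXX$)
  read c, top V: go to q_2, push ε → (q_2, bccc, XXX$)
  ε-move, top X: go to q_0, push XX → (q_0, bccc, XXXX$)
  read b, top X: go to q_1, push UU → (q_1, ccc, UUXXX$)
  ε-move, top U: go to q_2, push VX → (q_2, ccc, VXUXXX$)
  read c, top V: go to q_2, push ε → (q_2, cc, XUXXX$)
  ε-move, top X: go to q_0, push XX → (q_0, cc, XXUXXX$)
  read c, top X: go to q_3, push XX → (q_3, c, XXXUXXX$)
  read c, top X: go to q_1, push U → (q_1, ε, UXXUXXX$)
  ε-move, top U: go to q_2, push VX → (q_2, ε, VXXXUXXX$)
All input consumed; M is in state q_2.

q_2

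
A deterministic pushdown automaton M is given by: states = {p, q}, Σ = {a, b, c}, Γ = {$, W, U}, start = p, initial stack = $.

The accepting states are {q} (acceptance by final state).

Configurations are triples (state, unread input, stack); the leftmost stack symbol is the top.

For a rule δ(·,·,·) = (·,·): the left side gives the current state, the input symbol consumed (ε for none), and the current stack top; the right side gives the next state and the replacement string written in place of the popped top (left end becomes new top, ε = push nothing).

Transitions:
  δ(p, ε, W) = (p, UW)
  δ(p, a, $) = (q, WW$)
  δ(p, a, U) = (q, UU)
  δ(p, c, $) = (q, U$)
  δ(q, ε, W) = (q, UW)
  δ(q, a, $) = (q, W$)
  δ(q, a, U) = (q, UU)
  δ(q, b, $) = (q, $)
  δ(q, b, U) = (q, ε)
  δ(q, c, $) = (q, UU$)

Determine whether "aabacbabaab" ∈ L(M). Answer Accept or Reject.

Reject

(p, aabacbabaab, $)
  read a, top $: go to q, push WW$ → (q, abacbabaab, WW$)
  ε-move, top W: go to q, push UW → (q, abacbabaab, UWW$)
  read a, top U: go to q, push UU → (q, bacbabaab, UUWW$)
  read b, top U: go to q, push ε → (q, acbabaab, UWW$)
  read a, top U: go to q, push UU → (q, cbabaab, UUWW$)
No transition applies at (q, cbabaab, UUWW$); input not fully consumed.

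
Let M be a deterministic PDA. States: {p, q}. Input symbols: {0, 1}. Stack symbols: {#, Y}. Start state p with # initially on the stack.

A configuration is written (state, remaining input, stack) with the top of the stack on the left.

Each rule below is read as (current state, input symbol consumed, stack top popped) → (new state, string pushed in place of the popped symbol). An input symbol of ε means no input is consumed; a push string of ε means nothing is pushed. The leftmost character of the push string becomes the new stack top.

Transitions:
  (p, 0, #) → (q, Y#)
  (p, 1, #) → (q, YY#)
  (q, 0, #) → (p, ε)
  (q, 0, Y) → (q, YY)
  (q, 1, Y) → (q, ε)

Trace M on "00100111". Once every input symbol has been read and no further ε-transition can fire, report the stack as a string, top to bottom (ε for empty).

(p, 00100111, #)
  read 0, top #: go to q, push Y# → (q, 0100111, Y#)
  read 0, top Y: go to q, push YY → (q, 100111, YY#)
  read 1, top Y: go to q, push ε → (q, 00111, Y#)
  read 0, top Y: go to q, push YY → (q, 0111, YY#)
  read 0, top Y: go to q, push YY → (q, 111, YYY#)
  read 1, top Y: go to q, push ε → (q, 11, YY#)
  read 1, top Y: go to q, push ε → (q, 1, Y#)
  read 1, top Y: go to q, push ε → (q, ε, #)
All input consumed in state q with stack #.

#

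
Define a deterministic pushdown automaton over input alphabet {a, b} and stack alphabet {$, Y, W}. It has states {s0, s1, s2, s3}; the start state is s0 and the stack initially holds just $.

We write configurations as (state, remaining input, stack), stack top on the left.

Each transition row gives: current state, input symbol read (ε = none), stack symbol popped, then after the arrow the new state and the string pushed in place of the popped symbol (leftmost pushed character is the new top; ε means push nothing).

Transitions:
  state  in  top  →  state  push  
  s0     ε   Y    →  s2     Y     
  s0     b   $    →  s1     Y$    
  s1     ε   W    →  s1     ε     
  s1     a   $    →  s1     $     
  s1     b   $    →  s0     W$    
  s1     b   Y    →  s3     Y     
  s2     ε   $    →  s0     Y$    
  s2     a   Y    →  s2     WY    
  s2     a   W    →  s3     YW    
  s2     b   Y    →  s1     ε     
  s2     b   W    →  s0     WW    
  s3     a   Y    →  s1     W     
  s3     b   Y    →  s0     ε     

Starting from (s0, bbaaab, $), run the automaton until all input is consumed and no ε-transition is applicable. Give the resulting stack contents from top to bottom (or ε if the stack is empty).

(s0, bbaaab, $)
  read b, top $: go to s1, push Y$ → (s1, baaab, Y$)
  read b, top Y: go to s3, push Y → (s3, aaab, Y$)
  read a, top Y: go to s1, push W → (s1, aab, W$)
  ε-move, top W: go to s1, push ε → (s1, aab, $)
  read a, top $: go to s1, push $ → (s1, ab, $)
  read a, top $: go to s1, push $ → (s1, b, $)
  read b, top $: go to s0, push W$ → (s0, ε, W$)
All input consumed in state s0 with stack W$.

W$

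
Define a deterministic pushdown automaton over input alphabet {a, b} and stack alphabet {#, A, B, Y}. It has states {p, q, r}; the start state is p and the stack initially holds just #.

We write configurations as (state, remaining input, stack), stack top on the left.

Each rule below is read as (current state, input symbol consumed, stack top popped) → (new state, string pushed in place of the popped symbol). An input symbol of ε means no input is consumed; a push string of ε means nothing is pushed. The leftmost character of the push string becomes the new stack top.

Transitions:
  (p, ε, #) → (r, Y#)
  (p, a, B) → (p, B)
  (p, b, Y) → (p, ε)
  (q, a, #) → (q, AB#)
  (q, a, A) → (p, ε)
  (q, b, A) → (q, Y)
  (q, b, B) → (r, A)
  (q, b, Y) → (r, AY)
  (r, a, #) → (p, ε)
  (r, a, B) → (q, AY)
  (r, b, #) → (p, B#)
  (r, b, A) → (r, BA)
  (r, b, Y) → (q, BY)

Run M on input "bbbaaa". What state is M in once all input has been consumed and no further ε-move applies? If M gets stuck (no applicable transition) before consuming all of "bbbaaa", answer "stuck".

(p, bbbaaa, #) ⊢ (r, bbbaaa, Y#) ⊢ (q, bbaaa, BY#) ⊢ (r, baaa, AY#) ⊢ (r, aaa, BAY#) ⊢ (q, aa, AYAY#) ⊢ (p, a, YAY#)
No transition for (p, a, top Y); M blocks with input a remaining.

stuck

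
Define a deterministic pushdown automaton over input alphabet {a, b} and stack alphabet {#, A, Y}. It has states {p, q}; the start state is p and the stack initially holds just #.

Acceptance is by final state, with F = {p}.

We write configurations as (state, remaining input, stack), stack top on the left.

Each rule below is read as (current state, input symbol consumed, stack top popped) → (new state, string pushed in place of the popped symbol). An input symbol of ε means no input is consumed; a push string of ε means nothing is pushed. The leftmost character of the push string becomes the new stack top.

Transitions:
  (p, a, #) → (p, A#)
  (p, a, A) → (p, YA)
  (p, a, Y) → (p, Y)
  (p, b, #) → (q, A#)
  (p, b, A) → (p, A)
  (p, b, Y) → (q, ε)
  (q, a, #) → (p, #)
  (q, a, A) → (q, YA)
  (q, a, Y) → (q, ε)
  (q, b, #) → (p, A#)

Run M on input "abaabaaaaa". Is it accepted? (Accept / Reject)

(p, abaabaaaaa, #)
  read a, top #: go to p, push A# → (p, baabaaaaa, A#)
  read b, top A: go to p, push A → (p, aabaaaaa, A#)
  read a, top A: go to p, push YA → (p, abaaaaa, YA#)
  read a, top Y: go to p, push Y → (p, baaaaa, YA#)
  read b, top Y: go to q, push ε → (q, aaaaa, A#)
  read a, top A: go to q, push YA → (q, aaaa, YA#)
  read a, top Y: go to q, push ε → (q, aaa, A#)
  read a, top A: go to q, push YA → (q, aa, YA#)
  read a, top Y: go to q, push ε → (q, a, A#)
  read a, top A: go to q, push YA → (q, ε, YA#)
All input consumed; state q ∉ F and no further ε-move applies.

Reject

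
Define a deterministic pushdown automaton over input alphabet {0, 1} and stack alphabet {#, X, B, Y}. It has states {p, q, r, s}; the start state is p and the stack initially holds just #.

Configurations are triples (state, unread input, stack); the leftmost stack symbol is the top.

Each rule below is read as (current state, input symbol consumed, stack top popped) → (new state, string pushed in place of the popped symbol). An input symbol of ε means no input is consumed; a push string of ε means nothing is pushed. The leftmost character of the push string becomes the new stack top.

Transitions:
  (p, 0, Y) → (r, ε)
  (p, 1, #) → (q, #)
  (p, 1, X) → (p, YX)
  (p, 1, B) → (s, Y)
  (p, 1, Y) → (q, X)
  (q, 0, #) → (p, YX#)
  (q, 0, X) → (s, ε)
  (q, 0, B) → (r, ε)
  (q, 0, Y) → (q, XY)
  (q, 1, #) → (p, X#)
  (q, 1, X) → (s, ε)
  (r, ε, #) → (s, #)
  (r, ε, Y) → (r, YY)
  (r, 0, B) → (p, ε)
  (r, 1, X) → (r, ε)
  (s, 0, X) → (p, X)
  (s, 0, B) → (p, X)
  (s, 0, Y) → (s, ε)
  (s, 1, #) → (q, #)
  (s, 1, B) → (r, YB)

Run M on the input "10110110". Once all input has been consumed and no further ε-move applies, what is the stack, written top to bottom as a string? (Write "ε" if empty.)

(p, 10110110, #)
  read 1, top #: go to q, push # → (q, 0110110, #)
  read 0, top #: go to p, push YX# → (p, 110110, YX#)
  read 1, top Y: go to q, push X → (q, 10110, XX#)
  read 1, top X: go to s, push ε → (s, 0110, X#)
  read 0, top X: go to p, push X → (p, 110, X#)
  read 1, top X: go to p, push YX → (p, 10, YX#)
  read 1, top Y: go to q, push X → (q, 0, XX#)
  read 0, top X: go to s, push ε → (s, ε, X#)
All input consumed in state s with stack X#.

X#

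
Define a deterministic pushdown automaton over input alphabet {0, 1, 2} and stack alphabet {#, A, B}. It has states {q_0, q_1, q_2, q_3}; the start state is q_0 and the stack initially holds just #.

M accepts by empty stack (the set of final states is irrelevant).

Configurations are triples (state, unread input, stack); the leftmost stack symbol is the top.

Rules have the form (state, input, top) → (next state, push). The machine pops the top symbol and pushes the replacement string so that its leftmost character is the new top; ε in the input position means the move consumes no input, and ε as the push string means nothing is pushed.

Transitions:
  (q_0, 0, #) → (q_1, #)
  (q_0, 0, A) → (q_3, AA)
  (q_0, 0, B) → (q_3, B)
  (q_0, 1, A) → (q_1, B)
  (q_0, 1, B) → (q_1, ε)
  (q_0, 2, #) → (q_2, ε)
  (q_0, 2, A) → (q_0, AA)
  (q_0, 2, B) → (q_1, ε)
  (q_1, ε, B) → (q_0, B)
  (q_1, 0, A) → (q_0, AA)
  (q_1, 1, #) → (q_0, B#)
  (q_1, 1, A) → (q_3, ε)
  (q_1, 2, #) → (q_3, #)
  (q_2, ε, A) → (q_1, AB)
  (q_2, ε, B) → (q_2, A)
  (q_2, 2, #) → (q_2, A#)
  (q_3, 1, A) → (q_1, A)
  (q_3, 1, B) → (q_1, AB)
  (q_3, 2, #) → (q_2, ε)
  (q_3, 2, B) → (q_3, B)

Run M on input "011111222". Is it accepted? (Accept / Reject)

Accept

(q_0, 011111222, #)
  read 0, top #: go to q_1, push # → (q_1, 11111222, #)
  read 1, top #: go to q_0, push B# → (q_0, 1111222, B#)
  read 1, top B: go to q_1, push ε → (q_1, 111222, #)
  read 1, top #: go to q_0, push B# → (q_0, 11222, B#)
  read 1, top B: go to q_1, push ε → (q_1, 1222, #)
  read 1, top #: go to q_0, push B# → (q_0, 222, B#)
  read 2, top B: go to q_1, push ε → (q_1, 22, #)
  read 2, top #: go to q_3, push # → (q_3, 2, #)
  read 2, top #: go to q_2, push ε → (q_2, ε, ε)
All input consumed and the stack is empty.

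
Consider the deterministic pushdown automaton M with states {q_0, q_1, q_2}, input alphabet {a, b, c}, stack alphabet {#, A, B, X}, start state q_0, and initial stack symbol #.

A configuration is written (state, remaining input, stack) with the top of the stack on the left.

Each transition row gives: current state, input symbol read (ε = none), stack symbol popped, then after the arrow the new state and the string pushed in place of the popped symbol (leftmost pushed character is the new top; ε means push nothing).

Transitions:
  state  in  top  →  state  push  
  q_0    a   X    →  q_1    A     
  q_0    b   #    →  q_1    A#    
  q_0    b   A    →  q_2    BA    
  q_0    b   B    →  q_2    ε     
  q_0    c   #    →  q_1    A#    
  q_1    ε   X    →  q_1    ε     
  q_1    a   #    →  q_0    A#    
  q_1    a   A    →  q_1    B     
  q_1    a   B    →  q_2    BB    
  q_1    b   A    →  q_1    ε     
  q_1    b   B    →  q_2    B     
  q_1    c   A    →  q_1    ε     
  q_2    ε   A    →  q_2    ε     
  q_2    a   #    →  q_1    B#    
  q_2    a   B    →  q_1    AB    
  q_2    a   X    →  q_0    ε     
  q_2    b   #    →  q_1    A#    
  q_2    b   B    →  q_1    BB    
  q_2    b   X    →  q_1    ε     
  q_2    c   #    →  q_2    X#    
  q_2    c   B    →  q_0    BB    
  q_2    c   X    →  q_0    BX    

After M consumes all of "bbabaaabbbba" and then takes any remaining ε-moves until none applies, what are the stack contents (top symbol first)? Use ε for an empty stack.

ABBBBBA#

(q_0, bbabaaabbbba, #)
  read b, top #: go to q_1, push A# → (q_1, babaaabbbba, A#)
  read b, top A: go to q_1, push ε → (q_1, abaaabbbba, #)
  read a, top #: go to q_0, push A# → (q_0, baaabbbba, A#)
  read b, top A: go to q_2, push BA → (q_2, aaabbbba, BA#)
  read a, top B: go to q_1, push AB → (q_1, aabbbba, ABA#)
  read a, top A: go to q_1, push B → (q_1, abbbba, BBA#)
  read a, top B: go to q_2, push BB → (q_2, bbbba, BBBA#)
  read b, top B: go to q_1, push BB → (q_1, bbba, BBBBA#)
  read b, top B: go to q_2, push B → (q_2, bba, BBBBA#)
  read b, top B: go to q_1, push BB → (q_1, ba, BBBBBA#)
  read b, top B: go to q_2, push B → (q_2, a, BBBBBA#)
  read a, top B: go to q_1, push AB → (q_1, ε, ABBBBBA#)
All input consumed in state q_1 with stack ABBBBBA#.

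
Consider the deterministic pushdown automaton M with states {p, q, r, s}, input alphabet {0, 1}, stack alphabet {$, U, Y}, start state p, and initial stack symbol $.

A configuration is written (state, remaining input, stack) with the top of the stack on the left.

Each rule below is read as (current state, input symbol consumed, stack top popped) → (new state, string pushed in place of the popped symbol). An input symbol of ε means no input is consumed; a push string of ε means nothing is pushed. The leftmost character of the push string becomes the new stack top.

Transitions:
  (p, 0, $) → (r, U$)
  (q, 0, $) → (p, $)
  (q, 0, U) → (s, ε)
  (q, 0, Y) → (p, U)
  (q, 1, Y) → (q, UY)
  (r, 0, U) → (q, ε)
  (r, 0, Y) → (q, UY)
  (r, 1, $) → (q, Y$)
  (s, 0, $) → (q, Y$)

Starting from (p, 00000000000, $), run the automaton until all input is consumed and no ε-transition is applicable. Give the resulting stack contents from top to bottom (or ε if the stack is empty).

(p, 00000000000, $)
  read 0, top $: go to r, push U$ → (r, 0000000000, U$)
  read 0, top U: go to q, push ε → (q, 000000000, $)
  read 0, top $: go to p, push $ → (p, 00000000, $)
  read 0, top $: go to r, push U$ → (r, 0000000, U$)
  read 0, top U: go to q, push ε → (q, 000000, $)
  read 0, top $: go to p, push $ → (p, 00000, $)
  read 0, top $: go to r, push U$ → (r, 0000, U$)
  read 0, top U: go to q, push ε → (q, 000, $)
  read 0, top $: go to p, push $ → (p, 00, $)
  read 0, top $: go to r, push U$ → (r, 0, U$)
  read 0, top U: go to q, push ε → (q, ε, $)
All input consumed in state q with stack $.

$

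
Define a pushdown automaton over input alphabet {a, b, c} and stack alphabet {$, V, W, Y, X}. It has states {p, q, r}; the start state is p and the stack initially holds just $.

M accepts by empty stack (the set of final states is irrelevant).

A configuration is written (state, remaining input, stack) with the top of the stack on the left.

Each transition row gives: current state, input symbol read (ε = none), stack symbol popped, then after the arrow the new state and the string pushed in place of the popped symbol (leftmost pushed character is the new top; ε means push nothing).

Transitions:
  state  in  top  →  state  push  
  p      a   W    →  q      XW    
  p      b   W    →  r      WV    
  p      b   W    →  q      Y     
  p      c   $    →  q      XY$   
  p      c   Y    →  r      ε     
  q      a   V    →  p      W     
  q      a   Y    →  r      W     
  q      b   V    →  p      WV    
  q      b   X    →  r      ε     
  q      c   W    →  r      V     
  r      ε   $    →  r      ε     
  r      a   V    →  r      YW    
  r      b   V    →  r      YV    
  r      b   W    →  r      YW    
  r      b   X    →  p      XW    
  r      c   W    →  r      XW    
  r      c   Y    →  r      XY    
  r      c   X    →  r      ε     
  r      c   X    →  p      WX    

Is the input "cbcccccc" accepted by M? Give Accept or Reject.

Reject

No computation consumes all input and empties the stack.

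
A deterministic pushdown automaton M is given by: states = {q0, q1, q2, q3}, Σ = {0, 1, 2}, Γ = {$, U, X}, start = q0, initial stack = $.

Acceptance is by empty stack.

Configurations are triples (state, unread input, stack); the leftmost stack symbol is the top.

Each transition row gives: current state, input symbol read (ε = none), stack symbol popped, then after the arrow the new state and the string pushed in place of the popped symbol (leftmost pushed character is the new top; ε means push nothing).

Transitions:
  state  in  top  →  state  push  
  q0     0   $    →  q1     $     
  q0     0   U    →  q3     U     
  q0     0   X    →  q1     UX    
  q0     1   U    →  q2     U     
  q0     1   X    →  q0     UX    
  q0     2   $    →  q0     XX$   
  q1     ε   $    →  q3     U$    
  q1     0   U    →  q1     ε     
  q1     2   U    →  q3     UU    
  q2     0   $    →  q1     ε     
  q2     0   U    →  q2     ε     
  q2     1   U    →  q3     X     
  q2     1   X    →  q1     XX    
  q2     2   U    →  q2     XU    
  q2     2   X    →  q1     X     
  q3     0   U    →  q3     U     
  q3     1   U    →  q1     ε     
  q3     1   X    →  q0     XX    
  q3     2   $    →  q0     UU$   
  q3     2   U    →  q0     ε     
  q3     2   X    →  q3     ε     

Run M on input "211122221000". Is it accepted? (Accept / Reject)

Accept

(q0, 211122221000, $)
  read 2, top $: go to q0, push XX$ → (q0, 11122221000, XX$)
  read 1, top X: go to q0, push UX → (q0, 1122221000, UXX$)
  read 1, top U: go to q2, push U → (q2, 122221000, UXX$)
  read 1, top U: go to q3, push X → (q3, 22221000, XXX$)
  read 2, top X: go to q3, push ε → (q3, 2221000, XX$)
  read 2, top X: go to q3, push ε → (q3, 221000, X$)
  read 2, top X: go to q3, push ε → (q3, 21000, $)
  read 2, top $: go to q0, push UU$ → (q0, 1000, UU$)
  read 1, top U: go to q2, push U → (q2, 000, UU$)
  read 0, top U: go to q2, push ε → (q2, 00, U$)
  read 0, top U: go to q2, push ε → (q2, 0, $)
  read 0, top $: go to q1, push ε → (q1, ε, ε)
All input consumed and the stack is empty.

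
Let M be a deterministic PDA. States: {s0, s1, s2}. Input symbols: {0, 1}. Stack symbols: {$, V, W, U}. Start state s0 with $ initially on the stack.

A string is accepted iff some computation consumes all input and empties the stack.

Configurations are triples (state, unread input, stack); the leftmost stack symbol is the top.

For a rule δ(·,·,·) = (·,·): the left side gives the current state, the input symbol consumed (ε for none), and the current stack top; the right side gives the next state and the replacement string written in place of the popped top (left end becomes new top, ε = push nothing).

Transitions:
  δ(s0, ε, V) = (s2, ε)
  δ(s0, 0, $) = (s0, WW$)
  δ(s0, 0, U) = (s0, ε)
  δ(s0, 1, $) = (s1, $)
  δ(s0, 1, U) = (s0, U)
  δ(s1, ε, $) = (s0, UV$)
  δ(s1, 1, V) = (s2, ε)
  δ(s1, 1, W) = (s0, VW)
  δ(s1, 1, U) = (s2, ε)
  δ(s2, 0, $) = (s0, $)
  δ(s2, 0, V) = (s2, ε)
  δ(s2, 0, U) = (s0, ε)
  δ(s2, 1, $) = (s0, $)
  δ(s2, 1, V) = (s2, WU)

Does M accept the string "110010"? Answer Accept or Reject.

Reject

(s0, 110010, $)
  read 1, top $: go to s1, push $ → (s1, 10010, $)
  ε-move, top $: go to s0, push UV$ → (s0, 10010, UV$)
  read 1, top U: go to s0, push U → (s0, 0010, UV$)
  read 0, top U: go to s0, push ε → (s0, 010, V$)
  ε-move, top V: go to s2, push ε → (s2, 010, $)
  read 0, top $: go to s0, push $ → (s0, 10, $)
  read 1, top $: go to s1, push $ → (s1, 0, $)
  ε-move, top $: go to s0, push UV$ → (s0, 0, UV$)
  read 0, top U: go to s0, push ε → (s0, ε, V$)
  ε-move, top V: go to s2, push ε → (s2, ε, $)
All input consumed; stack is $, not empty, and no further ε-move applies.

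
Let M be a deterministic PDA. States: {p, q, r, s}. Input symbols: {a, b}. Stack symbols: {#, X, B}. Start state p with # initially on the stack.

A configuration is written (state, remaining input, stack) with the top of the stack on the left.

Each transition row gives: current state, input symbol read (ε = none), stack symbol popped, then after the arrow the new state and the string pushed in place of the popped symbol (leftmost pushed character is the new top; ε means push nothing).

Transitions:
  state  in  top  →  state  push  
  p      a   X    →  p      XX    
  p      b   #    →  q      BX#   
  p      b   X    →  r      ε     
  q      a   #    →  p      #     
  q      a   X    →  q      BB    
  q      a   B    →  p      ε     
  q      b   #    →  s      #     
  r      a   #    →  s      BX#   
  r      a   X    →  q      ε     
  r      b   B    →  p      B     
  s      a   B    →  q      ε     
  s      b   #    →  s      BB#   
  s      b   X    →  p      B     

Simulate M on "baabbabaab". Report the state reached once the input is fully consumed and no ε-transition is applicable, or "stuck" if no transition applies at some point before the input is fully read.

stuck

(p, baabbabaab, #)
  read b, top #: go to q, push BX# → (q, aabbabaab, BX#)
  read a, top B: go to p, push ε → (p, abbabaab, X#)
  read a, top X: go to p, push XX → (p, bbabaab, XX#)
  read b, top X: go to r, push ε → (r, babaab, X#)
No transition for (r, b, top X); M blocks with input babaab remaining.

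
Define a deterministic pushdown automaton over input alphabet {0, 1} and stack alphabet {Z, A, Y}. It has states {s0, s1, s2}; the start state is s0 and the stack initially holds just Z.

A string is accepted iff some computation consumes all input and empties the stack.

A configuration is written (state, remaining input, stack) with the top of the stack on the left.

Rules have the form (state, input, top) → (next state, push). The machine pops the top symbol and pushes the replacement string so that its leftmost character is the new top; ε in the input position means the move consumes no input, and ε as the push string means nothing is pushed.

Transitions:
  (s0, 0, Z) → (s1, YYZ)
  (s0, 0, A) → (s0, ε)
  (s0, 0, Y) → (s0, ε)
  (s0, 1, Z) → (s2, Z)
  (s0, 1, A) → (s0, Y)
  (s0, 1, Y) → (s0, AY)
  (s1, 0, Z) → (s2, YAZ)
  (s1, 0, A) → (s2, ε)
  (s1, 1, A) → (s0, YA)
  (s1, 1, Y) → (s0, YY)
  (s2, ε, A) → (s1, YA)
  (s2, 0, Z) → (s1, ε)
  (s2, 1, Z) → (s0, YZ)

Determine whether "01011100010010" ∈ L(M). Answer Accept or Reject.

(s0, 01011100010010, Z)
  read 0, top Z: go to s1, push YYZ → (s1, 1011100010010, YYZ)
  read 1, top Y: go to s0, push YY → (s0, 011100010010, YYYZ)
  read 0, top Y: go to s0, push ε → (s0, 11100010010, YYZ)
  read 1, top Y: go to s0, push AY → (s0, 1100010010, AYYZ)
  read 1, top A: go to s0, push Y → (s0, 100010010, YYYZ)
  read 1, top Y: go to s0, push AY → (s0, 00010010, AYYYZ)
  read 0, top A: go to s0, push ε → (s0, 0010010, YYYZ)
  read 0, top Y: go to s0, push ε → (s0, 010010, YYZ)
  read 0, top Y: go to s0, push ε → (s0, 10010, YZ)
  read 1, top Y: go to s0, push AY → (s0, 0010, AYZ)
  read 0, top A: go to s0, push ε → (s0, 010, YZ)
  read 0, top Y: go to s0, push ε → (s0, 10, Z)
  read 1, top Z: go to s2, push Z → (s2, 0, Z)
  read 0, top Z: go to s1, push ε → (s1, ε, ε)
All input consumed and the stack is empty.

Accept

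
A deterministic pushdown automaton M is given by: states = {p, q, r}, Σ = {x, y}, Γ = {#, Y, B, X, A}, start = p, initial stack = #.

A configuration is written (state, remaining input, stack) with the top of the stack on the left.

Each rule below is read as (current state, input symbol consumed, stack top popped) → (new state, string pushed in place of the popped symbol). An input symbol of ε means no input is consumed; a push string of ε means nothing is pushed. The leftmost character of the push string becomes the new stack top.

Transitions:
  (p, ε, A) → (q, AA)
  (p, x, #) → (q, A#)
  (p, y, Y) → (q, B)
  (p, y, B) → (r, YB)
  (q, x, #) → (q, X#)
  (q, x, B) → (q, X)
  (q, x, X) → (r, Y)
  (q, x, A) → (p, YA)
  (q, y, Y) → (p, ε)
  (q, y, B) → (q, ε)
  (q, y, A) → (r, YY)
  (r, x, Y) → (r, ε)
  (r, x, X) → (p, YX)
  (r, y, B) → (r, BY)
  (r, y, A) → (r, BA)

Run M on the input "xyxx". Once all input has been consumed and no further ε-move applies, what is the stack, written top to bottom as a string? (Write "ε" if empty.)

#

(p, xyxx, #)
  read x, top #: go to q, push A# → (q, yxx, A#)
  read y, top A: go to r, push YY → (r, xx, YY#)
  read x, top Y: go to r, push ε → (r, x, Y#)
  read x, top Y: go to r, push ε → (r, ε, #)
All input consumed in state r with stack #.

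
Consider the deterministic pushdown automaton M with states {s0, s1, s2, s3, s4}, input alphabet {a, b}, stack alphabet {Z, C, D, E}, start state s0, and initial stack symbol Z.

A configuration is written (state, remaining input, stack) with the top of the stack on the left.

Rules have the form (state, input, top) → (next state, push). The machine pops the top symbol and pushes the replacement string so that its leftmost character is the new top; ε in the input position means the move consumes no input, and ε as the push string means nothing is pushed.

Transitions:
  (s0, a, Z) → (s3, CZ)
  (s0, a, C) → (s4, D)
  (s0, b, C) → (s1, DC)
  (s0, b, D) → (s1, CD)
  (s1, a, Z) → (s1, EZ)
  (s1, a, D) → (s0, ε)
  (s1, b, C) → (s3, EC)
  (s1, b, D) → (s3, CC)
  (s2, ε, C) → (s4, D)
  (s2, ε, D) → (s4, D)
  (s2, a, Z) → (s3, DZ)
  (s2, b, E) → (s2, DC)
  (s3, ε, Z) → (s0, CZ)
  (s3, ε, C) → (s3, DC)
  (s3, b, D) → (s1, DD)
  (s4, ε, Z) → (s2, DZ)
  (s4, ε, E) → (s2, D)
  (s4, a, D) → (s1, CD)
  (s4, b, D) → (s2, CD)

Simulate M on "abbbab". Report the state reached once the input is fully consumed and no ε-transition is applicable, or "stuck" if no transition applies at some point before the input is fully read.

s1

(s0, abbbab, Z)
  read a, top Z: go to s3, push CZ → (s3, bbbab, CZ)
  ε-move, top C: go to s3, push DC → (s3, bbbab, DCZ)
  read b, top D: go to s1, push DD → (s1, bbab, DDCZ)
  read b, top D: go to s3, push CC → (s3, bab, CCDCZ)
  ε-move, top C: go to s3, push DC → (s3, bab, DCCDCZ)
  read b, top D: go to s1, push DD → (s1, ab, DDCCDCZ)
  read a, top D: go to s0, push ε → (s0, b, DCCDCZ)
  read b, top D: go to s1, push CD → (s1, ε, CDCCDCZ)
All input consumed; M is in state s1.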